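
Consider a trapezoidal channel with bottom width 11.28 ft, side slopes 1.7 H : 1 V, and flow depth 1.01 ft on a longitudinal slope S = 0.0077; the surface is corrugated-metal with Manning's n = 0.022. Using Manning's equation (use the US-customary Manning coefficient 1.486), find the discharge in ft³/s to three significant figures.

70.4 ft³/s

A = (b + z·y)·y = (11.28 + 1.7×1.01)×1.01 = 13.13 ft²
P = b + 2y√(1+z²) = 11.28 + 2×1.01×√(1+1.7²) = 15.26 ft
R = A/P = 13.13/15.26 = 0.8600 ft
Q = (1.486/n)·A·R^(2/3)·S^(1/2) = (1.486/0.022) × 13.13 × 0.8600^(2/3) × 0.0077^(1/2) = 70.36 ft³/s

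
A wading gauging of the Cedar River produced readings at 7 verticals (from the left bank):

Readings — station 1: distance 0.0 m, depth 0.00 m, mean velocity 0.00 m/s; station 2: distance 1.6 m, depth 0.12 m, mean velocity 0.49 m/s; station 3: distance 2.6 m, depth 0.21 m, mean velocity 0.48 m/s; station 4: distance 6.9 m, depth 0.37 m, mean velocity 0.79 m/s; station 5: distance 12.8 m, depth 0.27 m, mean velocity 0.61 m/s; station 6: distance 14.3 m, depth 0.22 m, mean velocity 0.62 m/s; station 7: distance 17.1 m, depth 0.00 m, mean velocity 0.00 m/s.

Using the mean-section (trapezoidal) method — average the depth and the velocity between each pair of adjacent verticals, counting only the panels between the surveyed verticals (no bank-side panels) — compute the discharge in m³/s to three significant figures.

Panel 1-2: Δb = 1.6 m, d̄ = (0.00+0.12)/2 = 0.06, v̄ = (0.00+0.49)/2 = 0.245 → q = 1.6×0.06×0.245 = 0.02352 m³/s
Panel 2-3: Δb = 1 m, d̄ = (0.12+0.21)/2 = 0.165, v̄ = (0.49+0.48)/2 = 0.485 → q = 1×0.165×0.485 = 0.08003 m³/s
Panel 3-4: Δb = 4.3 m, d̄ = (0.21+0.37)/2 = 0.29, v̄ = (0.48+0.79)/2 = 0.635 → q = 4.3×0.29×0.635 = 0.7918 m³/s
Panel 4-5: Δb = 5.9 m, d̄ = (0.37+0.27)/2 = 0.32, v̄ = (0.79+0.61)/2 = 0.7 → q = 5.9×0.32×0.7 = 1.322 m³/s
Panel 5-6: Δb = 1.5 m, d̄ = (0.27+0.22)/2 = 0.245, v̄ = (0.61+0.62)/2 = 0.615 → q = 1.5×0.245×0.615 = 0.2260 m³/s
Panel 6-7: Δb = 2.8 m, d̄ = (0.22+0.00)/2 = 0.11, v̄ = (0.62+0.00)/2 = 0.31 → q = 2.8×0.11×0.31 = 0.09548 m³/s
Q = Σ q = 2.538 m³/s

2.54 m³/s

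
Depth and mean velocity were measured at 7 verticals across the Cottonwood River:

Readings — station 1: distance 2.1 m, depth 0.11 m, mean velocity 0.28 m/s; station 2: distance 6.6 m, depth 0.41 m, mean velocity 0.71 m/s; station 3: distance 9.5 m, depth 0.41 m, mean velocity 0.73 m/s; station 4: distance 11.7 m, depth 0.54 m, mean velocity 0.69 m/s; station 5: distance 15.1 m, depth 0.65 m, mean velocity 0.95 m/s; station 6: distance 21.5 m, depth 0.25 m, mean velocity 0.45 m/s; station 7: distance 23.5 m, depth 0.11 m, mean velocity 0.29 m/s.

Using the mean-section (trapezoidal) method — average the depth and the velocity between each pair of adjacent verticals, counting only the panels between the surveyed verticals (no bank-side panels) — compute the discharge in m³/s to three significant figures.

5.99 m³/s

Panel 1-2: Δb = 4.5 m, d̄ = (0.11+0.41)/2 = 0.26, v̄ = (0.28+0.71)/2 = 0.495 → q = 4.5×0.26×0.495 = 0.5792 m³/s
Panel 2-3: Δb = 2.9 m, d̄ = (0.41+0.41)/2 = 0.41, v̄ = (0.71+0.73)/2 = 0.72 → q = 2.9×0.41×0.72 = 0.8561 m³/s
Panel 3-4: Δb = 2.2 m, d̄ = (0.41+0.54)/2 = 0.475, v̄ = (0.73+0.69)/2 = 0.71 → q = 2.2×0.475×0.71 = 0.7420 m³/s
Panel 4-5: Δb = 3.4 m, d̄ = (0.54+0.65)/2 = 0.595, v̄ = (0.69+0.95)/2 = 0.82 → q = 3.4×0.595×0.82 = 1.659 m³/s
Panel 5-6: Δb = 6.4 m, d̄ = (0.65+0.25)/2 = 0.45, v̄ = (0.95+0.45)/2 = 0.7 → q = 6.4×0.45×0.7 = 2.016 m³/s
Panel 6-7: Δb = 2 m, d̄ = (0.25+0.11)/2 = 0.18, v̄ = (0.45+0.29)/2 = 0.37 → q = 2×0.18×0.37 = 0.1332 m³/s
Q = Σ q = 5.985 m³/s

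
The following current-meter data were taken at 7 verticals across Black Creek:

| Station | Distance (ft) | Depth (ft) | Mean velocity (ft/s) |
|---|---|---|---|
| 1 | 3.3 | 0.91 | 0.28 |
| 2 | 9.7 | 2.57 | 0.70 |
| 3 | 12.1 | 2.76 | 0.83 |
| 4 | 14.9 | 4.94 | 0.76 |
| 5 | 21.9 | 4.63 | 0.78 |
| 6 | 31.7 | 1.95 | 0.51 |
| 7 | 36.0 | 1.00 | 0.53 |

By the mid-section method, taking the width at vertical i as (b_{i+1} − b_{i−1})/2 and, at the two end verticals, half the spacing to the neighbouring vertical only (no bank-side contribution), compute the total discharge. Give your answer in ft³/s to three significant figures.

w_1 = (9.7 − 3.3)/2 = 3.2 ft; q_1 = 0.28 × 0.91 × 3.2 = 0.8154 ft³/s
w_2 = (12.1 − 3.3)/2 = 4.4 ft; q_2 = 0.70 × 2.57 × 4.4 = 7.916 ft³/s
w_3 = (14.9 − 9.7)/2 = 2.6 ft; q_3 = 0.83 × 2.76 × 2.6 = 5.956 ft³/s
w_4 = (21.9 − 12.1)/2 = 4.9 ft; q_4 = 0.76 × 4.94 × 4.9 = 18.40 ft³/s
w_5 = (31.7 − 14.9)/2 = 8.4 ft; q_5 = 0.78 × 4.63 × 8.4 = 30.34 ft³/s
w_6 = (36.0 − 21.9)/2 = 7.05 ft; q_6 = 0.51 × 1.95 × 7.05 = 7.011 ft³/s
w_7 = (36.0 − 31.7)/2 = 2.15 ft; q_7 = 0.53 × 1.00 × 2.15 = 1.140 ft³/s
Q = Σ qᵢ = 71.57 ft³/s

71.6 ft³/s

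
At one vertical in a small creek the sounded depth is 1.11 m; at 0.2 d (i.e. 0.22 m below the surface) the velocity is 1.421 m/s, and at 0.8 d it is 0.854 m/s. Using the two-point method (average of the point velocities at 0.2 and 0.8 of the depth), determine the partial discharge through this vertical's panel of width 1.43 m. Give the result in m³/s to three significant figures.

1.81 m³/s

v̄ = (1.421 + 0.854) / 2 = 1.138 m/s
q = v̄ × d × w = 1.138 × 1.11 × 1.43 = 1.806 m³/s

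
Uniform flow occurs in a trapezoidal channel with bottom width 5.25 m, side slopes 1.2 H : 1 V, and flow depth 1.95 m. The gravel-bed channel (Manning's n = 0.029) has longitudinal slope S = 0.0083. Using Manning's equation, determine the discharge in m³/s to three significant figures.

55.5 m³/s

A = (b + z·y)·y = (5.25 + 1.2×1.95)×1.95 = 14.80 m²
P = b + 2y√(1+z²) = 5.25 + 2×1.95×√(1+1.2²) = 11.34 m
R = A/P = 14.80/11.34 = 1.305 m
Q = (1/n)·A·R^(2/3)·S^(1/2) = (1/0.029) × 14.80 × 1.305^(2/3) × 0.0083^(1/2) = 55.52 m³/s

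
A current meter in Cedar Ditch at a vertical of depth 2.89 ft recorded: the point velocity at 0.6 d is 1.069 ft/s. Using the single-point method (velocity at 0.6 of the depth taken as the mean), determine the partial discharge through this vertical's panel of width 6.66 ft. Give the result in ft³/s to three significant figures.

v̄ = v₀.₆ = 1.069 ft/s
q = v̄ × d × w = 1.069 × 2.89 × 6.66 = 20.58 ft³/s

20.6 ft³/s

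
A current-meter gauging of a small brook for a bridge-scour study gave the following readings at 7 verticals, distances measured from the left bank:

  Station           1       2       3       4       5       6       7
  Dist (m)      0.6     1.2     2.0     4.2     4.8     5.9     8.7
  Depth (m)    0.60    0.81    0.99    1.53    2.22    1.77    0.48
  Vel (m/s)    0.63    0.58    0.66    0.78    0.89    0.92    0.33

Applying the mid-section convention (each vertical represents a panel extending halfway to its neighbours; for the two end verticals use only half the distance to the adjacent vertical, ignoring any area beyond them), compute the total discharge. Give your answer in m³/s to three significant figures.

w_1 = (1.2 − 0.6)/2 = 0.3 m; q_1 = 0.63 × 0.60 × 0.3 = 0.1134 m³/s
w_2 = (2.0 − 0.6)/2 = 0.7 m; q_2 = 0.58 × 0.81 × 0.7 = 0.3289 m³/s
w_3 = (4.2 − 1.2)/2 = 1.5 m; q_3 = 0.66 × 0.99 × 1.5 = 0.9801 m³/s
w_4 = (4.8 − 2.0)/2 = 1.4 m; q_4 = 0.78 × 1.53 × 1.4 = 1.671 m³/s
w_5 = (5.9 − 4.2)/2 = 0.85 m; q_5 = 0.89 × 2.22 × 0.85 = 1.679 m³/s
w_6 = (8.7 − 4.8)/2 = 1.95 m; q_6 = 0.92 × 1.77 × 1.95 = 3.175 m³/s
w_7 = (8.7 − 5.9)/2 = 1.4 m; q_7 = 0.33 × 0.48 × 1.4 = 0.2218 m³/s
Q = Σ qᵢ = 8.170 m³/s

8.17 m³/s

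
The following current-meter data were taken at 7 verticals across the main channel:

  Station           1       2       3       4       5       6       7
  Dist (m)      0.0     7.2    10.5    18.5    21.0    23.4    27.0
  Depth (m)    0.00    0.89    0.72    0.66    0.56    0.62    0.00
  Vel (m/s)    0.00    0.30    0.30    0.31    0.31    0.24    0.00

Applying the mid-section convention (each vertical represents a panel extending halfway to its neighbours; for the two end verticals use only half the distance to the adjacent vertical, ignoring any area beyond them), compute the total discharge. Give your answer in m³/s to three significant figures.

4.57 m³/s

w_2 = (10.5 − 0.0)/2 = 5.25 m; q_2 = 0.30 × 0.89 × 5.25 = 1.402 m³/s
w_3 = (18.5 − 7.2)/2 = 5.65 m; q_3 = 0.30 × 0.72 × 5.65 = 1.220 m³/s
w_4 = (21.0 − 10.5)/2 = 5.25 m; q_4 = 0.31 × 0.66 × 5.25 = 1.074 m³/s
w_5 = (23.4 − 18.5)/2 = 2.45 m; q_5 = 0.31 × 0.56 × 2.45 = 0.4253 m³/s
w_6 = (27.0 − 21.0)/2 = 3 m; q_6 = 0.24 × 0.62 × 3 = 0.4464 m³/s
Stations 1, 7 contribute zero (depth or velocity is 0).
Q = Σ qᵢ = 4.568 m³/s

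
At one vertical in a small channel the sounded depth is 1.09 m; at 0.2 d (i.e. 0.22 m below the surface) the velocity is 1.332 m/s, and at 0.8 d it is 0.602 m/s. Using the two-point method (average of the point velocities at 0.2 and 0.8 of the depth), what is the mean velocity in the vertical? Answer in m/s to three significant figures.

0.967 m/s

v̄ = (1.332 + 0.602) / 2 = 0.9670 m/s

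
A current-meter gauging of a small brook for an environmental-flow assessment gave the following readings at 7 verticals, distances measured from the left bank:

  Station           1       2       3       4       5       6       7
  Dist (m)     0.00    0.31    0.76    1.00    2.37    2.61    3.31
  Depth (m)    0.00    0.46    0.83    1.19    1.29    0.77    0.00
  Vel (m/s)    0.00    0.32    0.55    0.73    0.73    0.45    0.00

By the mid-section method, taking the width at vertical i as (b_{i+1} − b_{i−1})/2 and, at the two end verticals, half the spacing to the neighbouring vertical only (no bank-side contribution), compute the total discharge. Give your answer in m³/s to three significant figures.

w_2 = (0.76 − 0.00)/2 = 0.38 m; q_2 = 0.32 × 0.46 × 0.38 = 0.05594 m³/s
w_3 = (1.00 − 0.31)/2 = 0.345 m; q_3 = 0.55 × 0.83 × 0.345 = 0.1575 m³/s
w_4 = (2.37 − 0.76)/2 = 0.805 m; q_4 = 0.73 × 1.19 × 0.805 = 0.6993 m³/s
w_5 = (2.61 − 1.00)/2 = 0.805 m; q_5 = 0.73 × 1.29 × 0.805 = 0.7581 m³/s
w_6 = (3.31 − 2.37)/2 = 0.47 m; q_6 = 0.45 × 0.77 × 0.47 = 0.1629 m³/s
Stations 1, 7 contribute zero (depth or velocity is 0).
Q = Σ qᵢ = 1.834 m³/s

1.83 m³/s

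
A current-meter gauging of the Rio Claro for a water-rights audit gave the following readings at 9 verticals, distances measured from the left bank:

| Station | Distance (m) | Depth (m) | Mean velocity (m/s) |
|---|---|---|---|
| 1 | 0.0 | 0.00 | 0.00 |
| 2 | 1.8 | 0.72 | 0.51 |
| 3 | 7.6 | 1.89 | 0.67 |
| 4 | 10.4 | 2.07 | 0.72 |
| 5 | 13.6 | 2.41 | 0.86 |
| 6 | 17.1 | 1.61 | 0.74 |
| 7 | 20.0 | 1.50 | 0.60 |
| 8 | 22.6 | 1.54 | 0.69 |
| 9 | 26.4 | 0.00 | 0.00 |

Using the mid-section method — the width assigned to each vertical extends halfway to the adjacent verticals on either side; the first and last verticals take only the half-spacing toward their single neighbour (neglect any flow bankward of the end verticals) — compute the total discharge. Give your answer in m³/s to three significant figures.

27.9 m³/s

w_2 = (7.6 − 0.0)/2 = 3.8 m; q_2 = 0.51 × 0.72 × 3.8 = 1.395 m³/s
w_3 = (10.4 − 1.8)/2 = 4.3 m; q_3 = 0.67 × 1.89 × 4.3 = 5.445 m³/s
w_4 = (13.6 − 7.6)/2 = 3 m; q_4 = 0.72 × 2.07 × 3 = 4.471 m³/s
w_5 = (17.1 − 10.4)/2 = 3.35 m; q_5 = 0.86 × 2.41 × 3.35 = 6.943 m³/s
w_6 = (20.0 − 13.6)/2 = 3.2 m; q_6 = 0.74 × 1.61 × 3.2 = 3.812 m³/s
w_7 = (22.6 − 17.1)/2 = 2.75 m; q_7 = 0.60 × 1.50 × 2.75 = 2.475 m³/s
w_8 = (26.4 − 20.0)/2 = 3.2 m; q_8 = 0.69 × 1.54 × 3.2 = 3.400 m³/s
Stations 1, 9 contribute zero (depth or velocity is 0).
Q = Σ qᵢ = 27.94 m³/s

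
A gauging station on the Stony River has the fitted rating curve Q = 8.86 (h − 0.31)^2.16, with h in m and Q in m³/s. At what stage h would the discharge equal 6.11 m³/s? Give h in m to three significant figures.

1.15 m

h − h₀ = (Q/C)^(1/b) = (6.11/8.86)^(1/2.16) = 0.8419 m
h = 0.31 + 0.8419 = 1.152 m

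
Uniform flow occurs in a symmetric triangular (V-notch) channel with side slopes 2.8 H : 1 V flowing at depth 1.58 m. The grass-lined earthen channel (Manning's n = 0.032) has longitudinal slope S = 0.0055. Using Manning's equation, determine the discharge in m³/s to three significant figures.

13.3 m³/s

A = z·y² = 2.8×1.58² = 6.990 m²
P = 2y√(1+z²) = 2×1.58×√(1+2.8²) = 9.395 m
R = A/P = 6.990/9.395 = 0.7440 m
Q = (1/n)·A·R^(2/3)·S^(1/2) = (1/0.032) × 6.990 × 0.7440^(2/3) × 0.0055^(1/2) = 13.30 m³/s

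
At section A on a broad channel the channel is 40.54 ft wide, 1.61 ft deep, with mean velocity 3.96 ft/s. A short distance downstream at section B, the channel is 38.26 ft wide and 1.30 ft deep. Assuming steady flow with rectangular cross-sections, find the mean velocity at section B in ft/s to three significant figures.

Q = A₁V₁ = (40.54×1.61) × 3.96 = 258.5 ft³/s
A₂ = 38.26 × 1.30 = 49.74 ft²
V₂ = Q/A₂ = 258.5/49.74 = 5.197 ft/s

5.20 ft/s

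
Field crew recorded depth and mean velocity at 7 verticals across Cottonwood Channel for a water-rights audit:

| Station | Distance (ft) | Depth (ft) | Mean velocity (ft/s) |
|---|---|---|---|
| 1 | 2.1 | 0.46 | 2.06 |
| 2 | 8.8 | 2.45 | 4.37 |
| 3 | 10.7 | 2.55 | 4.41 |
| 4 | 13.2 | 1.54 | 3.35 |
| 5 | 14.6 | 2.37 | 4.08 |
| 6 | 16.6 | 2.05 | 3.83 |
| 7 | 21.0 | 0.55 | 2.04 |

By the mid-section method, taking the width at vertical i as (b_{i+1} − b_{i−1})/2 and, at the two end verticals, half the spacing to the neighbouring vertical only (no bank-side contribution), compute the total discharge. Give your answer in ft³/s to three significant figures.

w_1 = (8.8 − 2.1)/2 = 3.35 ft; q_1 = 2.06 × 0.46 × 3.35 = 3.174 ft³/s
w_2 = (10.7 − 2.1)/2 = 4.3 ft; q_2 = 4.37 × 2.45 × 4.3 = 46.04 ft³/s
w_3 = (13.2 − 8.8)/2 = 2.2 ft; q_3 = 4.41 × 2.55 × 2.2 = 24.74 ft³/s
w_4 = (14.6 − 10.7)/2 = 1.95 ft; q_4 = 3.35 × 1.54 × 1.95 = 10.06 ft³/s
w_5 = (16.6 − 13.2)/2 = 1.7 ft; q_5 = 4.08 × 2.37 × 1.7 = 16.44 ft³/s
w_6 = (21.0 − 14.6)/2 = 3.2 ft; q_6 = 3.83 × 2.05 × 3.2 = 25.12 ft³/s
w_7 = (21.0 − 16.6)/2 = 2.2 ft; q_7 = 2.04 × 0.55 × 2.2 = 2.468 ft³/s
Q = Σ qᵢ = 128.0 ft³/s

128 ft³/s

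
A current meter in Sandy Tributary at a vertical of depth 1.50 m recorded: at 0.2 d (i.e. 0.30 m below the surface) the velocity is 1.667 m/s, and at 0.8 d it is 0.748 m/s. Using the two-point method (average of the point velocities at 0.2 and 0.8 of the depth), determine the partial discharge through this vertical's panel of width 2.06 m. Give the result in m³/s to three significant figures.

3.73 m³/s

v̄ = (1.667 + 0.748) / 2 = 1.208 m/s
q = v̄ × d × w = 1.208 × 1.50 × 2.06 = 3.731 m³/s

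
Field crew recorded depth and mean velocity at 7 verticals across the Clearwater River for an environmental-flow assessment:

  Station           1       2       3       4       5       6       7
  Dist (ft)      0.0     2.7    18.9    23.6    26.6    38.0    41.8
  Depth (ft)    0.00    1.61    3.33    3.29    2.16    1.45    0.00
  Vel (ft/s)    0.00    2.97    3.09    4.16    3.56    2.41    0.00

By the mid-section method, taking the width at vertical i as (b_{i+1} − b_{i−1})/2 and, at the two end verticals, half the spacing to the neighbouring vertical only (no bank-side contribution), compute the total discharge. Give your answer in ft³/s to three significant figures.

287 ft³/s

w_2 = (18.9 − 0.0)/2 = 9.45 ft; q_2 = 2.97 × 1.61 × 9.45 = 45.19 ft³/s
w_3 = (23.6 − 2.7)/2 = 10.45 ft; q_3 = 3.09 × 3.33 × 10.45 = 107.5 ft³/s
w_4 = (26.6 − 18.9)/2 = 3.85 ft; q_4 = 4.16 × 3.29 × 3.85 = 52.69 ft³/s
w_5 = (38.0 − 23.6)/2 = 7.2 ft; q_5 = 3.56 × 2.16 × 7.2 = 55.37 ft³/s
w_6 = (41.8 − 26.6)/2 = 7.6 ft; q_6 = 2.41 × 1.45 × 7.6 = 26.56 ft³/s
Stations 1, 7 contribute zero (depth or velocity is 0).
Q = Σ qᵢ = 287.3 ft³/s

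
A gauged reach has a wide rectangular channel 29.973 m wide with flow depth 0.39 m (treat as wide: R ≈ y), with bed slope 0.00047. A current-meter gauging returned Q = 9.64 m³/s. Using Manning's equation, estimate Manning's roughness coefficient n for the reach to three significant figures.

0.0140

A = b·y = 29.973 × 0.39 = 11.69 m²
Wide channel: R ≈ y = 0.39 m
n = (1/Q)·A·R^(2/3)·S^(1/2) = (1/9.64) × 11.69 × 0.5338 × 0.02168 = 0.01403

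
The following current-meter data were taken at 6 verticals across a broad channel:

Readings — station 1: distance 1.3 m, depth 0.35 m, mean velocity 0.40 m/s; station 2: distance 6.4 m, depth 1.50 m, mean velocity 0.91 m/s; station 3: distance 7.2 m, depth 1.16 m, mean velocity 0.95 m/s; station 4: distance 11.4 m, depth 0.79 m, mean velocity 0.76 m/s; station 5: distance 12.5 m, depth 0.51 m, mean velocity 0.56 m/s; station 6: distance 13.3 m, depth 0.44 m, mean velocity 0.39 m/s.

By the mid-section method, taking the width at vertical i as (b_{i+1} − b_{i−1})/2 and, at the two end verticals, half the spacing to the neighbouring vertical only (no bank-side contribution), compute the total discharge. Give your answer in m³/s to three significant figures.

9.07 m³/s

w_1 = (6.4 − 1.3)/2 = 2.55 m; q_1 = 0.40 × 0.35 × 2.55 = 0.3570 m³/s
w_2 = (7.2 − 1.3)/2 = 2.95 m; q_2 = 0.91 × 1.50 × 2.95 = 4.027 m³/s
w_3 = (11.4 − 6.4)/2 = 2.5 m; q_3 = 0.95 × 1.16 × 2.5 = 2.755 m³/s
w_4 = (12.5 − 7.2)/2 = 2.65 m; q_4 = 0.76 × 0.79 × 2.65 = 1.591 m³/s
w_5 = (13.3 − 11.4)/2 = 0.95 m; q_5 = 0.56 × 0.51 × 0.95 = 0.2713 m³/s
w_6 = (13.3 − 12.5)/2 = 0.4 m; q_6 = 0.39 × 0.44 × 0.4 = 0.06864 m³/s
Q = Σ qᵢ = 9.070 m³/s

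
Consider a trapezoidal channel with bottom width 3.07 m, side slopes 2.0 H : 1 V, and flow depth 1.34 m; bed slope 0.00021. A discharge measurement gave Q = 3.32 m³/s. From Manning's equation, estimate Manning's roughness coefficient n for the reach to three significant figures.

A = (b + z·y)·y = (3.07 + 2.0×1.34)×1.34 = 7.705 m²
P = b + 2y√(1+z²) = 3.07 + 2×1.34×√(1+2.0²) = 9.063 m
R = A/P = 7.705/9.063 = 0.8502 m
n = (1/Q)·A·R^(2/3)·S^(1/2) = (1/3.32) × 7.705 × 0.8975 × 0.01449 = 0.03018

0.0302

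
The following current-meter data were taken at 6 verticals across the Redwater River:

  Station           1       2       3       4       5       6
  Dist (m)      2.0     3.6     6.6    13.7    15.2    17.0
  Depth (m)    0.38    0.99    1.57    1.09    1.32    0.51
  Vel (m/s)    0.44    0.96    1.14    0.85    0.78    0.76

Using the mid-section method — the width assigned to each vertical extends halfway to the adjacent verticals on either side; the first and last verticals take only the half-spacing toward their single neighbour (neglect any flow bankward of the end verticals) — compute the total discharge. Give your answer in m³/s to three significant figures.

17.4 m³/s

w_1 = (3.6 − 2.0)/2 = 0.8 m; q_1 = 0.44 × 0.38 × 0.8 = 0.1338 m³/s
w_2 = (6.6 − 2.0)/2 = 2.3 m; q_2 = 0.96 × 0.99 × 2.3 = 2.186 m³/s
w_3 = (13.7 − 3.6)/2 = 5.05 m; q_3 = 1.14 × 1.57 × 5.05 = 9.038 m³/s
w_4 = (15.2 − 6.6)/2 = 4.3 m; q_4 = 0.85 × 1.09 × 4.3 = 3.984 m³/s
w_5 = (17.0 − 13.7)/2 = 1.65 m; q_5 = 0.78 × 1.32 × 1.65 = 1.699 m³/s
w_6 = (17.0 − 15.2)/2 = 0.9 m; q_6 = 0.76 × 0.51 × 0.9 = 0.3488 m³/s
Q = Σ qᵢ = 17.39 m³/s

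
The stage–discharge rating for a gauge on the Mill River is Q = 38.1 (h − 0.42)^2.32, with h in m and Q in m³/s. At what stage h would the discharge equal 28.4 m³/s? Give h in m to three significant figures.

1.30 m

h − h₀ = (Q/C)^(1/b) = (28.4/38.1)^(1/2.32) = 0.8810 m
h = 0.42 + 0.8810 = 1.301 m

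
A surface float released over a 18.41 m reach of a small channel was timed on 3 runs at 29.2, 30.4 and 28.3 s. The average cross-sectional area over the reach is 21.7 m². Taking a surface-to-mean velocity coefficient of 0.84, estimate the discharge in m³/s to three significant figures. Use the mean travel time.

11.5 m³/s

t̄ = (29.2 + 30.4 + 28.3) / 3 = 29.3 s
v_surface = L / t̄ = 18.41 / 29.3 = 0.6283 m/s
v_mean = 0.84 × 0.6283 = 0.5278 m/s
Q = A × v_mean = 21.7 × 0.5278 = 11.45 m³/s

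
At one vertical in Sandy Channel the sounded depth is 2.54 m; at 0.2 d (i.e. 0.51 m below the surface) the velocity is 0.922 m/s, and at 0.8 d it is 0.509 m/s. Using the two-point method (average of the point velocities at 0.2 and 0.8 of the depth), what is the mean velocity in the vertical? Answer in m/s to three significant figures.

v̄ = (0.922 + 0.509) / 2 = 0.7155 m/s

0.716 m/s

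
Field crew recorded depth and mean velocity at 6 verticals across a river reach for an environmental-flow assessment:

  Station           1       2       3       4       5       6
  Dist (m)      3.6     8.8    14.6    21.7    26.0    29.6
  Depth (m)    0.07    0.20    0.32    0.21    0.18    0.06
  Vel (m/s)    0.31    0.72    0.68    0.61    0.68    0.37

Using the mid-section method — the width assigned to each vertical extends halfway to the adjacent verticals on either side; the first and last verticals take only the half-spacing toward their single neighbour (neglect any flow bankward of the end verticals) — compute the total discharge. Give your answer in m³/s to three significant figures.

w_1 = (8.8 − 3.6)/2 = 2.6 m; q_1 = 0.31 × 0.07 × 2.6 = 0.05642 m³/s
w_2 = (14.6 − 3.6)/2 = 5.5 m; q_2 = 0.72 × 0.20 × 5.5 = 0.7920 m³/s
w_3 = (21.7 − 8.8)/2 = 6.45 m; q_3 = 0.68 × 0.32 × 6.45 = 1.404 m³/s
w_4 = (26.0 − 14.6)/2 = 5.7 m; q_4 = 0.61 × 0.21 × 5.7 = 0.7302 m³/s
w_5 = (29.6 − 21.7)/2 = 3.95 m; q_5 = 0.68 × 0.18 × 3.95 = 0.4835 m³/s
w_6 = (29.6 − 26.0)/2 = 1.8 m; q_6 = 0.37 × 0.06 × 1.8 = 0.03996 m³/s
Q = Σ qᵢ = 3.506 m³/s

3.51 m³/s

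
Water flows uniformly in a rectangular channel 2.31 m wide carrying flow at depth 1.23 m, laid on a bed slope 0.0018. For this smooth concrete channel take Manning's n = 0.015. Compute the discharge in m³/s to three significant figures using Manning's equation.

5.69 m³/s

A = b·y = 2.31 × 1.23 = 2.841 m²
P = b + 2y = 2.31 + 2×1.23 = 4.770 m
R = A/P = 2.841/4.770 = 0.5957 m
Q = (1/n)·A·R^(2/3)·S^(1/2) = (1/0.015) × 2.841 × 0.5957^(2/3) × 0.0018^(1/2) = 5.689 m³/s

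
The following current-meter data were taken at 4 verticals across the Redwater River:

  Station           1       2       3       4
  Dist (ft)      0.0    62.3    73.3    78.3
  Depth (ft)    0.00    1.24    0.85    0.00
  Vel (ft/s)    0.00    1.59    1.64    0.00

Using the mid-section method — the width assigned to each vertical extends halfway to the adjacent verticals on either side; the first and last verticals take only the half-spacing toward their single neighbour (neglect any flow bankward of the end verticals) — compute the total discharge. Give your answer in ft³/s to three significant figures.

83.4 ft³/s

w_2 = (73.3 − 0.0)/2 = 36.65 ft; q_2 = 1.59 × 1.24 × 36.65 = 72.26 ft³/s
w_3 = (78.3 − 62.3)/2 = 8 ft; q_3 = 1.64 × 0.85 × 8 = 11.15 ft³/s
Stations 1, 4 contribute zero (depth or velocity is 0).
Q = Σ qᵢ = 83.41 ft³/s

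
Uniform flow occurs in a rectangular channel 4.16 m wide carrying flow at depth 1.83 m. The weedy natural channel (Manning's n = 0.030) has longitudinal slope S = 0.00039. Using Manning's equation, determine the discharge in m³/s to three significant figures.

4.92 m³/s

A = b·y = 4.16 × 1.83 = 7.613 m²
P = b + 2y = 4.16 + 2×1.83 = 7.820 m
R = A/P = 7.613/7.820 = 0.9735 m
Q = (1/n)·A·R^(2/3)·S^(1/2) = (1/0.030) × 7.613 × 0.9735^(2/3) × 0.00039^(1/2) = 4.922 m³/s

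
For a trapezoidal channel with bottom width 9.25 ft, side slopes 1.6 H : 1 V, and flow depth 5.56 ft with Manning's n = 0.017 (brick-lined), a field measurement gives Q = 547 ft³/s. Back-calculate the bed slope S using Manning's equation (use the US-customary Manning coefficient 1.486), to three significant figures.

A = (b + z·y)·y = (9.25 + 1.6×5.56)×5.56 = 100.9 ft²
P = b + 2y√(1+z²) = 9.25 + 2×5.56×√(1+1.6²) = 30.23 ft
R = A/P = 100.9/30.23 = 3.337 ft
S = (Q·n / (1.486·A·R^(2/3)))² = (547×0.017 / (1.486×100.9×2.233))² = 0.0007714

0.000771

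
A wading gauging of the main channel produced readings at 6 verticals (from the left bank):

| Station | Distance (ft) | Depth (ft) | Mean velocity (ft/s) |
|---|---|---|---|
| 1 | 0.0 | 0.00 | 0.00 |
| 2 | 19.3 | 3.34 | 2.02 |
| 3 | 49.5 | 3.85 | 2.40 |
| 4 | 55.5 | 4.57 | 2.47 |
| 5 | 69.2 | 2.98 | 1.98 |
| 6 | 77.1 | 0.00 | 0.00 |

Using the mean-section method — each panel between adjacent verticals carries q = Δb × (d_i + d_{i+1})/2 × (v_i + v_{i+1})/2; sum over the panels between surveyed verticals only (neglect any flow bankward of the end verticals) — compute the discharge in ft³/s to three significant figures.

Panel 1-2: Δb = 19.3 ft, d̄ = (0.00+3.34)/2 = 1.67, v̄ = (0.00+2.02)/2 = 1.01 → q = 19.3×1.67×1.01 = 32.55 ft³/s
Panel 2-3: Δb = 30.2 ft, d̄ = (3.34+3.85)/2 = 3.595, v̄ = (2.02+2.40)/2 = 2.21 → q = 30.2×3.595×2.21 = 239.9 ft³/s
Panel 3-4: Δb = 6 ft, d̄ = (3.85+4.57)/2 = 4.21, v̄ = (2.40+2.47)/2 = 2.435 → q = 6×4.21×2.435 = 61.51 ft³/s
Panel 4-5: Δb = 13.7 ft, d̄ = (4.57+2.98)/2 = 3.775, v̄ = (2.47+1.98)/2 = 2.225 → q = 13.7×3.775×2.225 = 115.1 ft³/s
Panel 5-6: Δb = 7.9 ft, d̄ = (2.98+0.00)/2 = 1.49, v̄ = (1.98+0.00)/2 = 0.99 → q = 7.9×1.49×0.99 = 11.65 ft³/s
Q = Σ q = 460.7 ft³/s

461 ft³/s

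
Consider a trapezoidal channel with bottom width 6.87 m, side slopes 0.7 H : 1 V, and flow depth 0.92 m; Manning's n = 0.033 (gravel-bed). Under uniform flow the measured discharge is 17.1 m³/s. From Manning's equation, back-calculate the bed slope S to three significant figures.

0.00964

A = (b + z·y)·y = (6.87 + 0.7×0.92)×0.92 = 6.913 m²
P = b + 2y√(1+z²) = 6.87 + 2×0.92×√(1+0.7²) = 9.116 m
R = A/P = 6.913/9.116 = 0.7583 m
S = (Q·n / (1·A·R^(2/3)))² = (17.1×0.033 / (1×6.913×0.8316))² = 0.009636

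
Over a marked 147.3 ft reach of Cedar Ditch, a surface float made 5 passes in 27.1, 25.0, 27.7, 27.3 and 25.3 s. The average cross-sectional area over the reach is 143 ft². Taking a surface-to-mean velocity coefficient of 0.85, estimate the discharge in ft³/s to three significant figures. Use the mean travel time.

t̄ = (27.1 + 25.0 + 27.7 + 27.3 + 25.3) / 5 = 26.48 s
v_surface = L / t̄ = 147.3 / 26.48 = 5.563 ft/s
v_mean = 0.85 × 5.563 = 4.728 ft/s
Q = A × v_mean = 143 × 4.728 = 676.1 ft³/s

676 ft³/s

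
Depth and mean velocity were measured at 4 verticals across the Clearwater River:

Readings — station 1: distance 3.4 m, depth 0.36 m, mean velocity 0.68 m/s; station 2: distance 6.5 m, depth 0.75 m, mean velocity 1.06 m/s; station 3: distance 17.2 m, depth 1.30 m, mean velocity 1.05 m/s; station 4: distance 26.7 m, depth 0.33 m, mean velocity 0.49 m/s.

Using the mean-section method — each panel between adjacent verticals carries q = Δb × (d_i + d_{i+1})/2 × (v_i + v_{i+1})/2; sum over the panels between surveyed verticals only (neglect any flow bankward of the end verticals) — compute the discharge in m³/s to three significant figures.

Panel 1-2: Δb = 3.1 m, d̄ = (0.36+0.75)/2 = 0.555, v̄ = (0.68+1.06)/2 = 0.87 → q = 3.1×0.555×0.87 = 1.497 m³/s
Panel 2-3: Δb = 10.7 m, d̄ = (0.75+1.30)/2 = 1.025, v̄ = (1.06+1.05)/2 = 1.055 → q = 10.7×1.025×1.055 = 11.57 m³/s
Panel 3-4: Δb = 9.5 m, d̄ = (1.30+0.33)/2 = 0.815, v̄ = (1.05+0.49)/2 = 0.77 → q = 9.5×0.815×0.77 = 5.962 m³/s
Q = Σ q = 19.03 m³/s

19.0 m³/s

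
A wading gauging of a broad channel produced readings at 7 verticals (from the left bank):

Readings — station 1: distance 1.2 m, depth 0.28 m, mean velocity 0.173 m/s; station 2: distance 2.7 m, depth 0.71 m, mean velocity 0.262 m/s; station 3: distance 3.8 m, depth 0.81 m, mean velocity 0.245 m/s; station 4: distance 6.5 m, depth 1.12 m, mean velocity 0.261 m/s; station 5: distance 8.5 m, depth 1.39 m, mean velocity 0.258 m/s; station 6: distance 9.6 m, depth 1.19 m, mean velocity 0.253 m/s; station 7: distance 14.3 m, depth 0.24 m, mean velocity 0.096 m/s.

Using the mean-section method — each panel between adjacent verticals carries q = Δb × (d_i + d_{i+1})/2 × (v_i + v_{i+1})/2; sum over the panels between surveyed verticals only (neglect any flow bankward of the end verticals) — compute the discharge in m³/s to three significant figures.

Panel 1-2: Δb = 1.5 m, d̄ = (0.28+0.71)/2 = 0.495, v̄ = (0.173+0.262)/2 = 0.2175 → q = 1.5×0.495×0.2175 = 0.1615 m³/s
Panel 2-3: Δb = 1.1 m, d̄ = (0.71+0.81)/2 = 0.76, v̄ = (0.262+0.245)/2 = 0.2535 → q = 1.1×0.76×0.2535 = 0.2119 m³/s
Panel 3-4: Δb = 2.7 m, d̄ = (0.81+1.12)/2 = 0.965, v̄ = (0.245+0.261)/2 = 0.253 → q = 2.7×0.965×0.253 = 0.6592 m³/s
Panel 4-5: Δb = 2 m, d̄ = (1.12+1.39)/2 = 1.255, v̄ = (0.261+0.258)/2 = 0.2595 → q = 2×1.255×0.2595 = 0.6513 m³/s
Panel 5-6: Δb = 1.1 m, d̄ = (1.39+1.19)/2 = 1.29, v̄ = (0.258+0.253)/2 = 0.2555 → q = 1.1×1.29×0.2555 = 0.3626 m³/s
Panel 6-7: Δb = 4.7 m, d̄ = (1.19+0.24)/2 = 0.715, v̄ = (0.253+0.096)/2 = 0.1745 → q = 4.7×0.715×0.1745 = 0.5864 m³/s
Q = Σ q = 2.633 m³/s

2.63 m³/s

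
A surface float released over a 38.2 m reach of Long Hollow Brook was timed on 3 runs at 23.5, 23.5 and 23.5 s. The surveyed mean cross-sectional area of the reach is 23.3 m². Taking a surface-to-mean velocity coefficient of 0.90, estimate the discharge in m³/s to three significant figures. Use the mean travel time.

34.1 m³/s

t̄ = (23.5 + 23.5 + 23.5) / 3 = 23.5 s
v_surface = L / t̄ = 38.2 / 23.5 = 1.626 m/s
v_mean = 0.90 × 1.626 = 1.463 m/s
Q = A × v_mean = 23.3 × 1.463 = 34.09 m³/s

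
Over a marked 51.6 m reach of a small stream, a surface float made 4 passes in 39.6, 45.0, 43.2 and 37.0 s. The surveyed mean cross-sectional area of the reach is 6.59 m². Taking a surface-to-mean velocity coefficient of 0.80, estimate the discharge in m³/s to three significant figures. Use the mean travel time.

t̄ = (39.6 + 45.0 + 43.2 + 37.0) / 4 = 41.2 s
v_surface = L / t̄ = 51.6 / 41.2 = 1.252 m/s
v_mean = 0.80 × 1.252 = 1.002 m/s
Q = A × v_mean = 6.59 × 1.002 = 6.603 m³/s

6.60 m³/s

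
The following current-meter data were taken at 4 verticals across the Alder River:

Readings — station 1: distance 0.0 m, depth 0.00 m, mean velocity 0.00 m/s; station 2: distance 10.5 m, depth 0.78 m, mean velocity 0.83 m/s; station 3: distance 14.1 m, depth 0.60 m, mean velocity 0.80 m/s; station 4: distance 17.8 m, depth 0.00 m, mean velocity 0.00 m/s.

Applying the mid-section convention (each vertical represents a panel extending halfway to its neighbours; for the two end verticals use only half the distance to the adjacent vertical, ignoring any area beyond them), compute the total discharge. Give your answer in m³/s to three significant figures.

6.32 m³/s

w_2 = (14.1 − 0.0)/2 = 7.05 m; q_2 = 0.83 × 0.78 × 7.05 = 4.564 m³/s
w_3 = (17.8 − 10.5)/2 = 3.65 m; q_3 = 0.80 × 0.60 × 3.65 = 1.752 m³/s
Stations 1, 4 contribute zero (depth or velocity is 0).
Q = Σ qᵢ = 6.316 m³/s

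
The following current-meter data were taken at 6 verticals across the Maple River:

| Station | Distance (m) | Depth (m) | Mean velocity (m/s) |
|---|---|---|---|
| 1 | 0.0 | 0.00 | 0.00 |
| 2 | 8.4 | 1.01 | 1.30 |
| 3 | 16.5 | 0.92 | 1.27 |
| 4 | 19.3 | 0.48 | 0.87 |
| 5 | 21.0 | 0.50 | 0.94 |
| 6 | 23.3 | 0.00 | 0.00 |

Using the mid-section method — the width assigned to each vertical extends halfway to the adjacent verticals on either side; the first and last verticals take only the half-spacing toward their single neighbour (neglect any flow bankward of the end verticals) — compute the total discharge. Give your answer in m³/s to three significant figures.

19.1 m³/s

w_2 = (16.5 − 0.0)/2 = 8.25 m; q_2 = 1.30 × 1.01 × 8.25 = 10.83 m³/s
w_3 = (19.3 − 8.4)/2 = 5.45 m; q_3 = 1.27 × 0.92 × 5.45 = 6.368 m³/s
w_4 = (21.0 − 16.5)/2 = 2.25 m; q_4 = 0.87 × 0.48 × 2.25 = 0.9396 m³/s
w_5 = (23.3 − 19.3)/2 = 2 m; q_5 = 0.94 × 0.50 × 2 = 0.9400 m³/s
Stations 1, 6 contribute zero (depth or velocity is 0).
Q = Σ qᵢ = 19.08 m³/s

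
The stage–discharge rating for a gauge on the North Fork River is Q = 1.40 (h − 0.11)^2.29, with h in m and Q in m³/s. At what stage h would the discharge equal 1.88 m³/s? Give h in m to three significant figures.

1.25 m

h − h₀ = (Q/C)^(1/b) = (1.88/1.40)^(1/2.29) = 1.137 m
h = 0.11 + 1.137 = 1.247 m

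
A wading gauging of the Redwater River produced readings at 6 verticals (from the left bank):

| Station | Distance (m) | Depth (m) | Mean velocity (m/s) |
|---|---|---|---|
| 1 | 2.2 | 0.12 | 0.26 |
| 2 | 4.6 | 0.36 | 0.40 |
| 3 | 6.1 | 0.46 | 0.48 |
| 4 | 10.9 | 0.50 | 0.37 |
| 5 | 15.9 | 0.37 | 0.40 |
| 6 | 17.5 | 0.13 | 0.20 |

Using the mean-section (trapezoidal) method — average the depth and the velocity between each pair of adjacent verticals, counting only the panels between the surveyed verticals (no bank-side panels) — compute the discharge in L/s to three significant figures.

Panel 1-2: Δb = 2.4 m, d̄ = (0.12+0.36)/2 = 0.24, v̄ = (0.26+0.40)/2 = 0.33 → q = 2.4×0.24×0.33 = 0.1901 m³/s
Panel 2-3: Δb = 1.5 m, d̄ = (0.36+0.46)/2 = 0.41, v̄ = (0.40+0.48)/2 = 0.44 → q = 1.5×0.41×0.44 = 0.2706 m³/s
Panel 3-4: Δb = 4.8 m, d̄ = (0.46+0.50)/2 = 0.48, v̄ = (0.48+0.37)/2 = 0.425 → q = 4.8×0.48×0.425 = 0.9792 m³/s
Panel 4-5: Δb = 5 m, d̄ = (0.50+0.37)/2 = 0.435, v̄ = (0.37+0.40)/2 = 0.385 → q = 5×0.435×0.385 = 0.8374 m³/s
Panel 5-6: Δb = 1.6 m, d̄ = (0.37+0.13)/2 = 0.25, v̄ = (0.40+0.20)/2 = 0.3 → q = 1.6×0.25×0.3 = 0.1200 m³/s
Q = Σ q = 2.397 m³/s
= 2.397 × 1000 = 2397 L/s

2400 L/s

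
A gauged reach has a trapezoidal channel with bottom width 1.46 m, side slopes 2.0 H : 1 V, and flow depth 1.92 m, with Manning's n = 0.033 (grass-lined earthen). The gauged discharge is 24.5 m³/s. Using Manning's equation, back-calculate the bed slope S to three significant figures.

A = (b + z·y)·y = (1.46 + 2.0×1.92)×1.92 = 10.18 m²
P = b + 2y√(1+z²) = 1.46 + 2×1.92×√(1+2.0²) = 10.05 m
R = A/P = 10.18/10.05 = 1.013 m
S = (Q·n / (1·A·R^(2/3)))² = (24.5×0.033 / (1×10.18×1.009))² = 0.006206

0.00621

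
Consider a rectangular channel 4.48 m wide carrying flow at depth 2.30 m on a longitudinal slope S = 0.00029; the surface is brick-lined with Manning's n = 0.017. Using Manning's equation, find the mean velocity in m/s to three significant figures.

A = b·y = 4.48 × 2.30 = 10.30 m²
P = b + 2y = 4.48 + 2×2.30 = 9.080 m
R = A/P = 10.30/9.080 = 1.135 m
Q = (1/n)·A·R^(2/3)·S^(1/2) = (1/0.017) × 10.30 × 1.135^(2/3) × 0.00029^(1/2) = 11.23 m³/s
V = Q/A = 11.23/10.30 = 1.090 m/s

1.09 m/s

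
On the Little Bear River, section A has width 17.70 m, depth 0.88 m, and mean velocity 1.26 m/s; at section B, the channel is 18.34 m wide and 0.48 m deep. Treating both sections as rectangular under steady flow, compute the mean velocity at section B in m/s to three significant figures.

Q = A₁V₁ = (17.70×0.88) × 1.26 = 19.63 m³/s
A₂ = 18.34 × 0.48 = 8.803 m²
V₂ = Q/A₂ = 19.63/8.803 = 2.229 m/s

2.23 m/s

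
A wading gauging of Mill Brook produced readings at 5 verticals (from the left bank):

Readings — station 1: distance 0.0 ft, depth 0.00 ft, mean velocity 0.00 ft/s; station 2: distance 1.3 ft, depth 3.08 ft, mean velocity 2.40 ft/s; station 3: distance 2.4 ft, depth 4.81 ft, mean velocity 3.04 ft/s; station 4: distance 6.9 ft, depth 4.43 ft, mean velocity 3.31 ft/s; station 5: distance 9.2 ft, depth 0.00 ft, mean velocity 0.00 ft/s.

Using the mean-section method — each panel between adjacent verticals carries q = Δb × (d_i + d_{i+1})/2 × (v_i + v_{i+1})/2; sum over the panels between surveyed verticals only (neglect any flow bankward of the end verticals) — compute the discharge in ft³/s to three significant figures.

88.6 ft³/s

Panel 1-2: Δb = 1.3 ft, d̄ = (0.00+3.08)/2 = 1.54, v̄ = (0.00+2.40)/2 = 1.2 → q = 1.3×1.54×1.2 = 2.402 ft³/s
Panel 2-3: Δb = 1.1 ft, d̄ = (3.08+4.81)/2 = 3.945, v̄ = (2.40+3.04)/2 = 2.72 → q = 1.1×3.945×2.72 = 11.80 ft³/s
Panel 3-4: Δb = 4.5 ft, d̄ = (4.81+4.43)/2 = 4.62, v̄ = (3.04+3.31)/2 = 3.175 → q = 4.5×4.62×3.175 = 66.01 ft³/s
Panel 4-5: Δb = 2.3 ft, d̄ = (4.43+0.00)/2 = 2.215, v̄ = (3.31+0.00)/2 = 1.655 → q = 2.3×2.215×1.655 = 8.431 ft³/s
Q = Σ q = 88.65 ft³/s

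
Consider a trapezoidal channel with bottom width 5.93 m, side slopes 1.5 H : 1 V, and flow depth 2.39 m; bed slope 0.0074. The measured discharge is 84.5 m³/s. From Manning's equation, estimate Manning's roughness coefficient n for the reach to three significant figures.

0.0312

A = (b + z·y)·y = (5.93 + 1.5×2.39)×2.39 = 22.74 m²
P = b + 2y√(1+z²) = 5.93 + 2×2.39×√(1+1.5²) = 14.55 m
R = A/P = 22.74/14.55 = 1.563 m
n = (1/Q)·A·R^(2/3)·S^(1/2) = (1/84.5) × 22.74 × 1.347 × 0.08602 = 0.03118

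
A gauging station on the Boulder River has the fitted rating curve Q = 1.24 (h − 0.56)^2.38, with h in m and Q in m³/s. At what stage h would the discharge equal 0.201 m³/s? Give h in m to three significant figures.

h − h₀ = (Q/C)^(1/b) = (0.201/1.24)^(1/2.38) = 0.4656 m
h = 0.56 + 0.4656 = 1.026 m

1.03 m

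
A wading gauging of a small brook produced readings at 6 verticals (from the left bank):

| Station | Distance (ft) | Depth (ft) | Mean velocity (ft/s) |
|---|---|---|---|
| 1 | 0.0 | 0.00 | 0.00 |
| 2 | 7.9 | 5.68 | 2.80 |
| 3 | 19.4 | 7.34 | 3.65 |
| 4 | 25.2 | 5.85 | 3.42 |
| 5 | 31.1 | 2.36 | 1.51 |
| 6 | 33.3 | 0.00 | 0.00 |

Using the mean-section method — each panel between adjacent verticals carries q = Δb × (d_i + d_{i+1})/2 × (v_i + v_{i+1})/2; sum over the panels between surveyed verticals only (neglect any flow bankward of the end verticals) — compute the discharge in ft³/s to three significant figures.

Panel 1-2: Δb = 7.9 ft, d̄ = (0.00+5.68)/2 = 2.84, v̄ = (0.00+2.80)/2 = 1.4 → q = 7.9×2.84×1.4 = 31.41 ft³/s
Panel 2-3: Δb = 11.5 ft, d̄ = (5.68+7.34)/2 = 6.51, v̄ = (2.80+3.65)/2 = 3.225 → q = 11.5×6.51×3.225 = 241.4 ft³/s
Panel 3-4: Δb = 5.8 ft, d̄ = (7.34+5.85)/2 = 6.595, v̄ = (3.65+3.42)/2 = 3.535 → q = 5.8×6.595×3.535 = 135.2 ft³/s
Panel 4-5: Δb = 5.9 ft, d̄ = (5.85+2.36)/2 = 4.105, v̄ = (3.42+1.51)/2 = 2.465 → q = 5.9×4.105×2.465 = 59.70 ft³/s
Panel 5-6: Δb = 2.2 ft, d̄ = (2.36+0.00)/2 = 1.18, v̄ = (1.51+0.00)/2 = 0.755 → q = 2.2×1.18×0.755 = 1.960 ft³/s
Q = Σ q = 469.7 ft³/s

470 ft³/s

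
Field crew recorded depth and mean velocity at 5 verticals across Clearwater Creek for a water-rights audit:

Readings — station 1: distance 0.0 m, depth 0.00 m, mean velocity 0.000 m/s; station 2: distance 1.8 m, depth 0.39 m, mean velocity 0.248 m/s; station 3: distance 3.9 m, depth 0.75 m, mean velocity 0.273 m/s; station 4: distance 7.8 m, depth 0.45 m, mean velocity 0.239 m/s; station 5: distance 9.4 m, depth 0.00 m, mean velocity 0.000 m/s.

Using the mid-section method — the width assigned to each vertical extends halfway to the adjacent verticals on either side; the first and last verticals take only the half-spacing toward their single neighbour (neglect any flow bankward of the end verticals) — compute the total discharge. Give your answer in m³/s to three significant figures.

1.10 m³/s

w_2 = (3.9 − 0.0)/2 = 1.95 m; q_2 = 0.248 × 0.39 × 1.95 = 0.1886 m³/s
w_3 = (7.8 − 1.8)/2 = 3 m; q_3 = 0.273 × 0.75 × 3 = 0.6143 m³/s
w_4 = (9.4 − 3.9)/2 = 2.75 m; q_4 = 0.239 × 0.45 × 2.75 = 0.2958 m³/s
Stations 1, 5 contribute zero (depth or velocity is 0).
Q = Σ qᵢ = 1.099 m³/s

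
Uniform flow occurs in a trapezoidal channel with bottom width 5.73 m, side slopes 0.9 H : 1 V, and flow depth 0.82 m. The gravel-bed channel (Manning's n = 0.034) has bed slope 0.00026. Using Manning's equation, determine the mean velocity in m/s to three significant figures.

A = (b + z·y)·y = (5.73 + 0.9×0.82)×0.82 = 5.304 m²
P = b + 2y√(1+z²) = 5.73 + 2×0.82×√(1+0.9²) = 7.936 m
R = A/P = 5.304/7.936 = 0.6683 m
Q = (1/n)·A·R^(2/3)·S^(1/2) = (1/0.034) × 5.304 × 0.6683^(2/3) × 0.00026^(1/2) = 1.923 m³/s
V = Q/A = 1.923/5.304 = 0.3625 m/s

0.363 m/s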